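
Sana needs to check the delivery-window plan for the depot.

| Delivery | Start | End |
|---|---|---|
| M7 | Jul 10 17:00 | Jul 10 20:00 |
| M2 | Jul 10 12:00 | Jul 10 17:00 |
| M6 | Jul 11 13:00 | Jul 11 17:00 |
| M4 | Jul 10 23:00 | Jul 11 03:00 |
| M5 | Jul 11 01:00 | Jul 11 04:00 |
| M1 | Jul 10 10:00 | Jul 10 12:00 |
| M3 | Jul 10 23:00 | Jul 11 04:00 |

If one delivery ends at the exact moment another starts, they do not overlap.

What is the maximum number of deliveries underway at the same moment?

Walk through starts and ends in time order (an end at T is processed before a start at T):
Jul 10 10:00 start M1 → 1
Jul 10 12:00 end M1 → 0
Jul 10 12:00 start M2 → 1
Jul 10 17:00 end M2 → 0
Jul 10 17:00 start M7 → 1
Jul 10 20:00 end M7 → 0
Jul 10 23:00 start M3 → 1
Jul 10 23:00 start M4 → 2
Jul 11 01:00 start M5 → 3
Jul 11 03:00 end M4 → 2
Jul 11 04:00 end M3 → 1
Jul 11 04:00 end M5 → 0
Jul 11 13:00 start M6 → 1
Jul 11 17:00 end M6 → 0
Peak is 3, at Jul 11 01:00 (M3, M4, M5).

3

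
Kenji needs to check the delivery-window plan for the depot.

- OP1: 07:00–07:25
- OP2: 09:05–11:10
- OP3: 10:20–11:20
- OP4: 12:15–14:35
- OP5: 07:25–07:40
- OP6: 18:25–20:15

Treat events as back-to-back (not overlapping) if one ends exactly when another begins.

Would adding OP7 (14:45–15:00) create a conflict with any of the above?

OP1: ends 07:25 at or before OP7 starts 14:45 → clear.
OP5: ends 07:40 at or before OP7 starts 14:45 → clear.
OP2: ends 11:10 at or before OP7 starts 14:45 → clear.
OP3: ends 11:20 at or before OP7 starts 14:45 → clear.
OP4: ends 14:35 at or before OP7 starts 14:45 → clear.
OP6: starts 18:25 at or after OP7 ends 15:00 → clear.

No — it doesn't clash with anything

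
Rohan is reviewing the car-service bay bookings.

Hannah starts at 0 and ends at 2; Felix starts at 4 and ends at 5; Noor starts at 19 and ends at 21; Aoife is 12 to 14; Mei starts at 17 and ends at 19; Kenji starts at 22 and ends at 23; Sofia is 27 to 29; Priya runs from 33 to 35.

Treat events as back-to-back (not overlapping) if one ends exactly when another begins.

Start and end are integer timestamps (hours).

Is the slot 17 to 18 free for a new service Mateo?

Hannah: ends 2 at or before Mateo starts 17 → clear.
Felix: ends 5 at or before Mateo starts 17 → clear.
Aoife: ends 14 at or before Mateo starts 17 → clear.
Mei: starts 17 before Mateo ends 18, and ends 19 after Mateo starts 17 → overlap.
Noor: starts 19 at or after Mateo ends 18 → clear.
Kenji: starts 22 at or after Mateo ends 18 → clear.
Sofia: starts 27 at or after Mateo ends 18 → clear.
Priya: starts 33 at or after Mateo ends 18 → clear.
Mateo overlaps Mei.

No — it overlaps Mei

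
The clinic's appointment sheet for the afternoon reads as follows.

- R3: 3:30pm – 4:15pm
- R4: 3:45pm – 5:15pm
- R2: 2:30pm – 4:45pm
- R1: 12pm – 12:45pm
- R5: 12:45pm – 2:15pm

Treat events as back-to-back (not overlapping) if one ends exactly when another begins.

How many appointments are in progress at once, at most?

Sort all start/end points and keep a running count:
12pm start R1 → 1
12:45pm end R1 → 0
12:45pm start R5 → 1
2:15pm end R5 → 0
2:30pm start R2 → 1
3:30pm start R3 → 2
3:45pm start R4 → 3
4:15pm end R3 → 2
4:45pm end R2 → 1
5:15pm end R4 → 0
Peak is 3, at 3:45pm (R2, R3, R4).

3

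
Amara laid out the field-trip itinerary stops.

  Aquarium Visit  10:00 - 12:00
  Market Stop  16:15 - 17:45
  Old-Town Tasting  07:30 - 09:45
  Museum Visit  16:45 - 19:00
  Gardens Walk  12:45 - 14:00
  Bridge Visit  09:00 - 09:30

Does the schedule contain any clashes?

Sorted by start: Old-Town Tasting, Bridge Visit, Aquarium Visit, Gardens Walk, Market Stop, Museum Visit.
Bridge Visit starts before Old-Town Tasting ends → Old-Town Tasting and Bridge Visit overlap.
That's a conflict, so the schedule is not conflict-free.

Yes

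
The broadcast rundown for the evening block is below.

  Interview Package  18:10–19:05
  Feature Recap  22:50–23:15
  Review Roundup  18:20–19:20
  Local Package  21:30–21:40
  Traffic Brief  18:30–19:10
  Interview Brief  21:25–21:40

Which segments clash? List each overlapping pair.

Check each pair: they overlap iff neither finishes before the other starts.
Sorted by start: Interview Package, Review Roundup, Traffic Brief, Interview Brief, Local Package, Feature Recap.
Review Roundup starts before Interview Package ends → Interview Package and Review Roundup overlap.
Traffic Brief starts before Interview Package ends → Interview Package and Traffic Brief overlap.
Interview Brief starts after Interview Package ends; Interview Package is clear from here.
Traffic Brief starts before Review Roundup ends → Review Roundup and Traffic Brief overlap.
Interview Brief starts after Review Roundup ends; Review Roundup is clear from here.
Interview Brief starts after Traffic Brief ends; Traffic Brief is clear from here.
Local Package starts before Interview Brief ends → Interview Brief and Local Package overlap.
Feature Recap starts after Interview Brief ends.
Feature Recap starts after Local Package ends.

Interview Brief & Local Package, Interview Package & Review Roundup, Interview Package & Traffic Brief, Review Roundup & Traffic Brief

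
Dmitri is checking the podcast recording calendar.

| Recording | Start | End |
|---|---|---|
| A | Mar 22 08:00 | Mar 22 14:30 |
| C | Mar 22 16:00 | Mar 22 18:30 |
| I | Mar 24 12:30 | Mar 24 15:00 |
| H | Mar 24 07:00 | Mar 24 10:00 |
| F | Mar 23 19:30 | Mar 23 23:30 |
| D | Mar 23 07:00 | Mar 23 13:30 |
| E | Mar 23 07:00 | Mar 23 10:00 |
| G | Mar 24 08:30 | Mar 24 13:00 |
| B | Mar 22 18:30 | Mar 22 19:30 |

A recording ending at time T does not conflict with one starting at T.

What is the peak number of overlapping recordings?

2

Walk through starts and ends in time order (an end at T is processed before a start at T):
Mar 22 08:00 start A → 1
Mar 22 14:30 end A → 0
Mar 22 16:00 start C → 1
Mar 22 18:30 end C → 0
Mar 22 18:30 start B → 1
Mar 22 19:30 end B → 0
Mar 23 07:00 start D → 1
Mar 23 07:00 start E → 2
Mar 23 10:00 end E → 1
Mar 23 13:30 end D → 0
Mar 23 19:30 start F → 1
Mar 23 23:30 end F → 0
Mar 24 07:00 start H → 1
Mar 24 08:30 start G → 2
Mar 24 10:00 end H → 1
Mar 24 12:30 start I → 2
Mar 24 13:00 end G → 1
Mar 24 15:00 end I → 0
Peak is 2, at Mar 23 07:00 (D, E).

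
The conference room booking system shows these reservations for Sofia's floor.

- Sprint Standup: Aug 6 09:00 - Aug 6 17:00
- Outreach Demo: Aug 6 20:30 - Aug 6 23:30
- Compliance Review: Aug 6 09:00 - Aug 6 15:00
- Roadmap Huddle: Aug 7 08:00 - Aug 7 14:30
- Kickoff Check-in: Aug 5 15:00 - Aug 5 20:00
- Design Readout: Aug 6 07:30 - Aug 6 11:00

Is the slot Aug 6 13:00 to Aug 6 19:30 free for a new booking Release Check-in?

No — it overlaps Compliance Review, Sprint Standup

Kickoff Check-in: ends Aug 5 20:00 at or before Release Check-in starts Aug 6 13:00 → clear.
Design Readout: ends Aug 6 11:00 at or before Release Check-in starts Aug 6 13:00 → clear.
Compliance Review: starts Aug 6 09:00 before Release Check-in ends Aug 6 19:30, and ends Aug 6 15:00 after Release Check-in starts Aug 6 13:00 → overlap.
Sprint Standup: starts Aug 6 09:00 before Release Check-in ends Aug 6 19:30, and ends Aug 6 17:00 after Release Check-in starts Aug 6 13:00 → overlap.
Outreach Demo: starts Aug 6 20:30 at or after Release Check-in ends Aug 6 19:30 → clear.
Roadmap Huddle: starts Aug 7 08:00 at or after Release Check-in ends Aug 6 19:30 → clear.
Release Check-in overlaps Compliance Review, Sprint Standup.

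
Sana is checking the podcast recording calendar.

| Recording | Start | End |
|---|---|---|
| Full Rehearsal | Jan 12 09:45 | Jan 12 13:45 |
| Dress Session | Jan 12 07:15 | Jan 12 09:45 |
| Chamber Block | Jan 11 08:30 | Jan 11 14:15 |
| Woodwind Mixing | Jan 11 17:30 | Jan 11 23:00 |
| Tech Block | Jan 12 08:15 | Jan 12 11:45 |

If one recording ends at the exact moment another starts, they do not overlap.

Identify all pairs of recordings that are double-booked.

Dress Session & Tech Block, Full Rehearsal & Tech Block

Two intervals overlap when each starts before the other ends.
Sorted by start: Chamber Block, Woodwind Mixing, Dress Session, Tech Block, Full Rehearsal.
Woodwind Mixing starts after Chamber Block ends; Chamber Block is clear from here.
Dress Session starts after Woodwind Mixing ends; Woodwind Mixing is clear from here.
Tech Block starts before Dress Session ends → Dress Session and Tech Block overlap.
Full Rehearsal starts exactly when Dress Session ends (back-to-back, no overlap).
Full Rehearsal starts before Tech Block ends → Tech Block and Full Rehearsal overlap.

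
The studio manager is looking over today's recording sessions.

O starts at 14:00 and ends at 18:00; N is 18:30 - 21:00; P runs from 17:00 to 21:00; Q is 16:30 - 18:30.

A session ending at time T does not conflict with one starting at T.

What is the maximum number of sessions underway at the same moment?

3

Sort all start/end points and keep a running count:
14:00 start O → 1
16:30 start Q → 2
17:00 start P → 3
18:00 end O → 2
18:30 end Q → 1
18:30 start N → 2
21:00 end N → 1
21:00 end P → 0
Peak is 3, at 17:00 (O, P, Q).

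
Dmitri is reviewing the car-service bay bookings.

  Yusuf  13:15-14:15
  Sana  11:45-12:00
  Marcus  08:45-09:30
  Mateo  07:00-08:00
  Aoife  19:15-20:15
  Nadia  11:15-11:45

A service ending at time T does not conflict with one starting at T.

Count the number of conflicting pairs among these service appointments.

Sorted by start: Mateo, Marcus, Nadia, Sana, Yusuf, Aoife.
Marcus starts after Mateo ends; Mateo is clear from here.
Nadia starts after Marcus ends; Marcus is clear from here.
Sana starts exactly when Nadia ends (back-to-back, no overlap); Nadia is clear from here.
Yusuf starts after Sana ends; Sana is clear from here.
Aoife starts after Yusuf ends.
No pair overlaps.

0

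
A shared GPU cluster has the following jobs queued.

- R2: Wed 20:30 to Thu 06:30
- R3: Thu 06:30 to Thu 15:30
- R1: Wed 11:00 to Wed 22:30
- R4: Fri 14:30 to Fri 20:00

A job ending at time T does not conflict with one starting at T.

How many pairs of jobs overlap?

Sorted by start: R1, R2, R3, R4.
R2 starts before R1 ends → R1 and R2 overlap.
R3 starts after R1 ends; R1 is clear from here.
R3 starts exactly when R2 ends (back-to-back, no overlap); R2 is clear from here.
R4 starts after R3 ends.
Overlapping pairs: R1 & R2 — 1 in total.

1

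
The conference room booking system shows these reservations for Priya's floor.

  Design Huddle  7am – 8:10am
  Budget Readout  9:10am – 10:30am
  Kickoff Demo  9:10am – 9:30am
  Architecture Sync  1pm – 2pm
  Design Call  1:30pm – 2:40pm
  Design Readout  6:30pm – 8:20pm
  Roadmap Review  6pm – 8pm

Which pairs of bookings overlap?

Architecture Sync & Design Call, Budget Readout & Kickoff Demo, Design Readout & Roadmap Review

Check each pair: they overlap iff neither finishes before the other starts.
Sorted by start: Design Huddle, Budget Readout, Kickoff Demo, Architecture Sync, Design Call, Roadmap Review, Design Readout.
Budget Readout starts after Design Huddle ends — done with Design Huddle.
Kickoff Demo starts before Budget Readout ends → Budget Readout and Kickoff Demo overlap.
Architecture Sync starts after Budget Readout ends — done with Budget Readout.
Architecture Sync starts after Kickoff Demo ends — done with Kickoff Demo.
Design Call starts before Architecture Sync ends → Architecture Sync and Design Call overlap.
Roadmap Review starts after Architecture Sync ends — done with Architecture Sync.
Roadmap Review starts after Design Call ends — done with Design Call.
Design Readout starts before Roadmap Review ends → Roadmap Review and Design Readout overlap.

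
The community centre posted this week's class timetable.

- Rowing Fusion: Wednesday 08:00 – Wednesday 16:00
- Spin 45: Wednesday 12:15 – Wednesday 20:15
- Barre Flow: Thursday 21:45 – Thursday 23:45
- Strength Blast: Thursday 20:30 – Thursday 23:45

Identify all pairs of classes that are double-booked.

Barre Flow & Strength Blast, Rowing Fusion & Spin 45

Two intervals overlap when each starts before the other ends.
Sorted by start: Rowing Fusion, Spin 45, Strength Blast, Barre Flow.
Spin 45 starts before Rowing Fusion ends → Rowing Fusion and Spin 45 overlap.
Strength Blast starts after Rowing Fusion ends, so nothing later overlaps Rowing Fusion either.
Strength Blast starts after Spin 45 ends, so nothing later overlaps Spin 45 either.
Barre Flow starts before Strength Blast ends → Strength Blast and Barre Flow overlap.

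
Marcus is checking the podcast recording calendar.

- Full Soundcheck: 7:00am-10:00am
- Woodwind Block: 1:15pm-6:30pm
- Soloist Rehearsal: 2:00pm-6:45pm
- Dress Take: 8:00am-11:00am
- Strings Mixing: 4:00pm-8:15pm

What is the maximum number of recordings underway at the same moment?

Sweep the timeline, counting +1 at each start and −1 at each end (ends before starts at a tie):
7:00am start Full Soundcheck → 1
8:00am start Dress Take → 2
10:00am end Full Soundcheck → 1
11:00am end Dress Take → 0
1:15pm start Woodwind Block → 1
2:00pm start Soloist Rehearsal → 2
4:00pm start Strings Mixing → 3
6:30pm end Woodwind Block → 2
6:45pm end Soloist Rehearsal → 1
8:15pm end Strings Mixing → 0
Peak is 3, at 4:00pm (Soloist Rehearsal, Strings Mixing, Woodwind Block).

3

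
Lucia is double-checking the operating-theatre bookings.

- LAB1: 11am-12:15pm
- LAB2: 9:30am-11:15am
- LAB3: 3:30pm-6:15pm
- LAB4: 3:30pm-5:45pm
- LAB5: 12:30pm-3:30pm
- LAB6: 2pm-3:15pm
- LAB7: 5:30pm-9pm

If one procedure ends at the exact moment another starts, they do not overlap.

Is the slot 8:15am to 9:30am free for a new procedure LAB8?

Yes — the slot is free

LAB2: starts 9:30am at or after LAB8 ends 9:30am → clear.
LAB1: starts 11am at or after LAB8 ends 9:30am → clear.
LAB5: starts 12:30pm at or after LAB8 ends 9:30am → clear.
LAB6: starts 2pm at or after LAB8 ends 9:30am → clear.
LAB3: starts 3:30pm at or after LAB8 ends 9:30am → clear.
LAB4: starts 3:30pm at or after LAB8 ends 9:30am → clear.
LAB7: starts 5:30pm at or after LAB8 ends 9:30am → clear.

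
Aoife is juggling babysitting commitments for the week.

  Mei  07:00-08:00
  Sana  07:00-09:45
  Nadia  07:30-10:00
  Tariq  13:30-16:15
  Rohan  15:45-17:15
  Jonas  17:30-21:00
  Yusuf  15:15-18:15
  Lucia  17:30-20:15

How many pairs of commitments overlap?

Sorted by start: Mei, Sana, Nadia, Tariq, Yusuf, Rohan, Jonas, Lucia.
Sana starts before Mei ends → Mei and Sana overlap.
Nadia starts before Mei ends → Mei and Nadia overlap.
Tariq starts after Mei ends, so nothing later overlaps Mei either.
Nadia starts before Sana ends → Sana and Nadia overlap.
Tariq starts after Sana ends, so nothing later overlaps Sana either.
Tariq starts after Nadia ends, so nothing later overlaps Nadia either.
Yusuf starts before Tariq ends → Tariq and Yusuf overlap.
Rohan starts before Tariq ends → Tariq and Rohan overlap.
Jonas starts after Tariq ends, so nothing later overlaps Tariq either.
Rohan starts before Yusuf ends → Yusuf and Rohan overlap.
Jonas starts before Yusuf ends → Yusuf and Jonas overlap.
Lucia starts before Yusuf ends → Yusuf and Lucia overlap.
Jonas starts after Rohan ends, so nothing later overlaps Rohan either.
Lucia starts before Jonas ends → Jonas and Lucia overlap.
Overlapping pairs: Jonas & Lucia, Jonas & Yusuf, Lucia & Yusuf, Mei & Nadia, Mei & Sana, Nadia & Sana, Rohan & Tariq, Rohan & Yusuf, Tariq & Yusuf — 9 in total.

9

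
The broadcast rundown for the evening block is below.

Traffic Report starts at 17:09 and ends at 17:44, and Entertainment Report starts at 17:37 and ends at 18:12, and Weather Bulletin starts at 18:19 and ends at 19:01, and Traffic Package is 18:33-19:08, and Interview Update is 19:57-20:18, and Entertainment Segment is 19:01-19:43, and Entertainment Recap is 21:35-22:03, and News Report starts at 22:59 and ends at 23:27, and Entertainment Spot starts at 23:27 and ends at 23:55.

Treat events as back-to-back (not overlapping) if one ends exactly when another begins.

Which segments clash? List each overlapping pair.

Sorted by start: Traffic Report, Entertainment Report, Weather Bulletin, Traffic Package, Entertainment Segment, Interview Update, Entertainment Recap, News Report, Entertainment Spot.
Entertainment Report starts before Traffic Report ends → Traffic Report and Entertainment Report overlap.
Weather Bulletin starts after Traffic Report ends — done with Traffic Report.
Weather Bulletin starts after Entertainment Report ends — done with Entertainment Report.
Traffic Package starts before Weather Bulletin ends → Weather Bulletin and Traffic Package overlap.
Entertainment Segment starts exactly when Weather Bulletin ends (back-to-back, no overlap) — done with Weather Bulletin.
Entertainment Segment starts before Traffic Package ends → Traffic Package and Entertainment Segment overlap.
Interview Update starts after Traffic Package ends — done with Traffic Package.
Interview Update starts after Entertainment Segment ends — done with Entertainment Segment.
Entertainment Recap starts after Interview Update ends — done with Interview Update.
News Report starts after Entertainment Recap ends — done with Entertainment Recap.
Entertainment Spot starts exactly when News Report ends (back-to-back, no overlap).

Entertainment Report & Traffic Report, Entertainment Segment & Traffic Package, Traffic Package & Weather Bulletin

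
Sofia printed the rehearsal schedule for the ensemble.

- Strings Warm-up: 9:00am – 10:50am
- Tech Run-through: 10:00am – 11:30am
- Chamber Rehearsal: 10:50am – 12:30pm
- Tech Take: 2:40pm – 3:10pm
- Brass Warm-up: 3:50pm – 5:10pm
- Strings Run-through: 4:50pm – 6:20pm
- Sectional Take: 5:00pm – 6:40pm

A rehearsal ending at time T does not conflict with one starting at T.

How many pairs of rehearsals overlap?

5

Sorted by start: Strings Warm-up, Tech Run-through, Chamber Rehearsal, Tech Take, Brass Warm-up, Strings Run-through, Sectional Take.
Tech Run-through starts before Strings Warm-up ends → Strings Warm-up and Tech Run-through overlap.
Chamber Rehearsal starts exactly when Strings Warm-up ends (back-to-back, no overlap), so Strings Warm-up has no further overlaps.
Chamber Rehearsal starts before Tech Run-through ends → Tech Run-through and Chamber Rehearsal overlap.
Tech Take starts after Tech Run-through ends, so Tech Run-through has no further overlaps.
Tech Take starts after Chamber Rehearsal ends, so Chamber Rehearsal has no further overlaps.
Brass Warm-up starts after Tech Take ends, so Tech Take has no further overlaps.
Strings Run-through starts before Brass Warm-up ends → Brass Warm-up and Strings Run-through overlap.
Sectional Take starts before Brass Warm-up ends → Brass Warm-up and Sectional Take overlap.
Sectional Take starts before Strings Run-through ends → Strings Run-through and Sectional Take overlap.
Overlapping pairs: Brass Warm-up & Sectional Take, Brass Warm-up & Strings Run-through, Chamber Rehearsal & Tech Run-through, Sectional Take & Strings Run-through, Strings Warm-up & Tech Run-through — 5 in total.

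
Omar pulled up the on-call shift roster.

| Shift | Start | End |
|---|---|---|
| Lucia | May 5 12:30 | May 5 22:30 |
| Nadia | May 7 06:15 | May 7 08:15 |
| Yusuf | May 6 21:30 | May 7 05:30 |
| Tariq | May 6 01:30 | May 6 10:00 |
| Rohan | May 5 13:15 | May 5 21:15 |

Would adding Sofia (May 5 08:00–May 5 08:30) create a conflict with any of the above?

Lucia: starts May 5 12:30 at or after Sofia ends May 5 08:30 → clear.
Rohan: starts May 5 13:15 at or after Sofia ends May 5 08:30 → clear.
Tariq: starts May 6 01:30 at or after Sofia ends May 5 08:30 → clear.
Yusuf: starts May 6 21:30 at or after Sofia ends May 5 08:30 → clear.
Nadia: starts May 7 06:15 at or after Sofia ends May 5 08:30 → clear.

No — it doesn't clash with anything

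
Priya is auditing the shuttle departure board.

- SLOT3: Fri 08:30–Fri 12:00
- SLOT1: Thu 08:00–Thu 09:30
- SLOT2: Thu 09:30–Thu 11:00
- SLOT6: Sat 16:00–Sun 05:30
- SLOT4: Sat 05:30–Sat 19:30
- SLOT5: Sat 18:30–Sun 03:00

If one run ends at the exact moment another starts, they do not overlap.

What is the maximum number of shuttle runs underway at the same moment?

3

Sweep the timeline, counting +1 at each start and −1 at each end (ends before starts at a tie):
Thu 08:00 start SLOT1 → 1
Thu 09:30 end SLOT1 → 0
Thu 09:30 start SLOT2 → 1
Thu 11:00 end SLOT2 → 0
Fri 08:30 start SLOT3 → 1
Fri 12:00 end SLOT3 → 0
Sat 05:30 start SLOT4 → 1
Sat 16:00 start SLOT6 → 2
Sat 18:30 start SLOT5 → 3
Sat 19:30 end SLOT4 → 2
Sun 03:00 end SLOT5 → 1
Sun 05:30 end SLOT6 → 0
Peak is 3, at Sat 18:30 (SLOT4, SLOT5, SLOT6).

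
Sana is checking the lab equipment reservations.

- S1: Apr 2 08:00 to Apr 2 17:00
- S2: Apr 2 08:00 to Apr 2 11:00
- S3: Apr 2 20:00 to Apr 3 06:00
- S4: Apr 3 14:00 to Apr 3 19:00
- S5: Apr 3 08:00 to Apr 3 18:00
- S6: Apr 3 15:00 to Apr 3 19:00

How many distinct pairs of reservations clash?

Sorted by start: S1, S2, S3, S5, S4, S6.
S2 starts before S1 ends → S1 and S2 overlap.
S3 starts after S1 ends; S1 is clear from here.
S3 starts after S2 ends; S2 is clear from here.
S5 starts after S3 ends; S3 is clear from here.
S4 starts before S5 ends → S5 and S4 overlap.
S6 starts before S5 ends → S5 and S6 overlap.
S6 starts before S4 ends → S4 and S6 overlap.
Overlapping pairs: S1 & S2, S4 & S5, S4 & S6, S5 & S6 — 4 in total.

4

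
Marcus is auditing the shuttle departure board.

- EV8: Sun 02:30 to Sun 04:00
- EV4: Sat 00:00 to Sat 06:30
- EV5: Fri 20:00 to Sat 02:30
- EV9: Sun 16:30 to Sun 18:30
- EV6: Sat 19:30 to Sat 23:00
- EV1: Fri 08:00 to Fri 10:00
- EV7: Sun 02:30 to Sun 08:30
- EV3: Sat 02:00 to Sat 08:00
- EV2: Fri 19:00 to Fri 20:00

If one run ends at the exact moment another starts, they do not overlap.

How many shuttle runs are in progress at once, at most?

Walk through starts and ends in time order (an end at T is processed before a start at T):
Fri 08:00 start EV1 → 1
Fri 10:00 end EV1 → 0
Fri 19:00 start EV2 → 1
Fri 20:00 end EV2 → 0
Fri 20:00 start EV5 → 1
Sat 00:00 start EV4 → 2
Sat 02:00 start EV3 → 3
Sat 02:30 end EV5 → 2
Sat 06:30 end EV4 → 1
Sat 08:00 end EV3 → 0
Sat 19:30 start EV6 → 1
Sat 23:00 end EV6 → 0
Sun 02:30 start EV7 → 1
Sun 02:30 start EV8 → 2
Sun 04:00 end EV8 → 1
Sun 08:30 end EV7 → 0
Sun 16:30 start EV9 → 1
Sun 18:30 end EV9 → 0
Peak is 3, at Sat 02:00 (EV3, EV4, EV5).

3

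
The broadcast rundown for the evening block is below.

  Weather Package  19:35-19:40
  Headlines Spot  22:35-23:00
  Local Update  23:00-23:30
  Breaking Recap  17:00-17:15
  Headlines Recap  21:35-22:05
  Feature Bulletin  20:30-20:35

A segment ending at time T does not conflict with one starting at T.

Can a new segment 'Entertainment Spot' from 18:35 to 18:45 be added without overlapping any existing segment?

Breaking Recap: ends 17:15 at or before Entertainment Spot starts 18:35 → clear.
Weather Package: starts 19:35 at or after Entertainment Spot ends 18:45 → clear.
Feature Bulletin: starts 20:30 at or after Entertainment Spot ends 18:45 → clear.
Headlines Recap: starts 21:35 at or after Entertainment Spot ends 18:45 → clear.
Headlines Spot: starts 22:35 at or after Entertainment Spot ends 18:45 → clear.
Local Update: starts 23:00 at or after Entertainment Spot ends 18:45 → clear.

Yes — the slot is free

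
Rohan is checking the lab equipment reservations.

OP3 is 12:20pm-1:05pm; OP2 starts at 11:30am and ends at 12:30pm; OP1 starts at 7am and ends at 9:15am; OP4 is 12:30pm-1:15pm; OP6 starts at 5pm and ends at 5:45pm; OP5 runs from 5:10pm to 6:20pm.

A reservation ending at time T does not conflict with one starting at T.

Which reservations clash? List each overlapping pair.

OP2 & OP3, OP3 & OP4, OP5 & OP6

Sorted by start: OP1, OP2, OP3, OP4, OP6, OP5.
OP2 starts after OP1 ends, so nothing later overlaps OP1 either.
OP3 starts before OP2 ends → OP2 and OP3 overlap.
OP4 starts exactly when OP2 ends (back-to-back, no overlap), so nothing later overlaps OP2 either.
OP4 starts before OP3 ends → OP3 and OP4 overlap.
OP6 starts after OP3 ends, so nothing later overlaps OP3 either.
OP6 starts after OP4 ends, so nothing later overlaps OP4 either.
OP5 starts before OP6 ends → OP6 and OP5 overlap.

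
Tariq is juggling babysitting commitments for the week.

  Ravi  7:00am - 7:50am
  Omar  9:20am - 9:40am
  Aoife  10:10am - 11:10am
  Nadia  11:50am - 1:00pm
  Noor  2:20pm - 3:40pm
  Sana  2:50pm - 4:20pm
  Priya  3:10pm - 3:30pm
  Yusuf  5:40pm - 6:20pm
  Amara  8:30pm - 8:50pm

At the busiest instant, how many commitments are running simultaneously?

3

Sort all start/end points and keep a running count:
7:00am start Ravi → 1
7:50am end Ravi → 0
9:20am start Omar → 1
9:40am end Omar → 0
10:10am start Aoife → 1
11:10am end Aoife → 0
11:50am start Nadia → 1
1:00pm end Nadia → 0
2:20pm start Noor → 1
2:50pm start Sana → 2
3:10pm start Priya → 3
3:30pm end Priya → 2
3:40pm end Noor → 1
4:20pm end Sana → 0
5:40pm start Yusuf → 1
6:20pm end Yusuf → 0
8:30pm start Amara → 1
8:50pm end Amara → 0
Peak is 3, at 3:10pm (Noor, Priya, Sana).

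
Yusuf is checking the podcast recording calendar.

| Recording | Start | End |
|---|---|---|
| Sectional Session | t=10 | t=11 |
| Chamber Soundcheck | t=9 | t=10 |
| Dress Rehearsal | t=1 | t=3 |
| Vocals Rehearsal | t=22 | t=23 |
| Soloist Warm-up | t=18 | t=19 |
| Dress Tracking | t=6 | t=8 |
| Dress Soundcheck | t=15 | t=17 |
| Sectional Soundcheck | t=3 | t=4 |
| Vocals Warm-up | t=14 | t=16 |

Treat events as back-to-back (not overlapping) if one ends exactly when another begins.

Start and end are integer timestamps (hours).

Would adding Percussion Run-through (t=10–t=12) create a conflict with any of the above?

Yes — it overlaps Sectional Session

Dress Rehearsal: ends t=3 at or before Percussion Run-through starts t=10 → clear.
Sectional Soundcheck: ends t=4 at or before Percussion Run-through starts t=10 → clear.
Dress Tracking: ends t=8 at or before Percussion Run-through starts t=10 → clear.
Chamber Soundcheck: ends t=10 at or before Percussion Run-through starts t=10 → clear.
Sectional Session: starts t=10 before Percussion Run-through ends t=12, and ends t=11 after Percussion Run-through starts t=10 → overlap.
Vocals Warm-up: starts t=14 at or after Percussion Run-through ends t=12 → clear.
Dress Soundcheck: starts t=15 at or after Percussion Run-through ends t=12 → clear.
Soloist Warm-up: starts t=18 at or after Percussion Run-through ends t=12 → clear.
Vocals Rehearsal: starts t=22 at or after Percussion Run-through ends t=12 → clear.
Percussion Run-through overlaps Sectional Session.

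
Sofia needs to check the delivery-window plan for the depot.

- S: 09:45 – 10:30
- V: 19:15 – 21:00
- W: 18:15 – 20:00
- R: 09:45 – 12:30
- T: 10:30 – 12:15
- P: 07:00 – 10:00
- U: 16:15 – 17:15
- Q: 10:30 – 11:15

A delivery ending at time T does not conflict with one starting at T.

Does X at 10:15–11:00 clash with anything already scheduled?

P: ends 10:00 at or before X starts 10:15 → clear.
R: starts 09:45 before X ends 11:00, and ends 12:30 after X starts 10:15 → overlap.
S: starts 09:45 before X ends 11:00, and ends 10:30 after X starts 10:15 → overlap.
Q: starts 10:30 before X ends 11:00, and ends 11:15 after X starts 10:15 → overlap.
T: starts 10:30 before X ends 11:00, and ends 12:15 after X starts 10:15 → overlap.
U: starts 16:15 at or after X ends 11:00 → clear.
W: starts 18:15 at or after X ends 11:00 → clear.
V: starts 19:15 at or after X ends 11:00 → clear.
X overlaps Q, R, S, T.

Yes — it overlaps Q, R, S, T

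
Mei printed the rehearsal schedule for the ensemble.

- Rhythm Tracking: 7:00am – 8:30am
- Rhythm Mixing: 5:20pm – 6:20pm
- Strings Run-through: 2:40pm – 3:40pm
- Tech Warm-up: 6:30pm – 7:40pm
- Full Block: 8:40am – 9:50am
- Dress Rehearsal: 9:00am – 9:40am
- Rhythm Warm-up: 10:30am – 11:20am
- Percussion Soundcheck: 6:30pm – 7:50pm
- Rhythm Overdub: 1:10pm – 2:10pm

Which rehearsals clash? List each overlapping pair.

Sorted by start: Rhythm Tracking, Full Block, Dress Rehearsal, Rhythm Warm-up, Rhythm Overdub, Strings Run-through, Rhythm Mixing, Tech Warm-up, Percussion Soundcheck.
Full Block starts after Rhythm Tracking ends — done with Rhythm Tracking.
Dress Rehearsal starts before Full Block ends → Full Block and Dress Rehearsal overlap.
Rhythm Warm-up starts after Full Block ends — done with Full Block.
Rhythm Warm-up starts after Dress Rehearsal ends — done with Dress Rehearsal.
Rhythm Overdub starts after Rhythm Warm-up ends — done with Rhythm Warm-up.
Strings Run-through starts after Rhythm Overdub ends — done with Rhythm Overdub.
Rhythm Mixing starts after Strings Run-through ends — done with Strings Run-through.
Tech Warm-up starts after Rhythm Mixing ends — done with Rhythm Mixing.
Percussion Soundcheck starts before Tech Warm-up ends → Tech Warm-up and Percussion Soundcheck overlap.

Dress Rehearsal & Full Block, Percussion Soundcheck & Tech Warm-up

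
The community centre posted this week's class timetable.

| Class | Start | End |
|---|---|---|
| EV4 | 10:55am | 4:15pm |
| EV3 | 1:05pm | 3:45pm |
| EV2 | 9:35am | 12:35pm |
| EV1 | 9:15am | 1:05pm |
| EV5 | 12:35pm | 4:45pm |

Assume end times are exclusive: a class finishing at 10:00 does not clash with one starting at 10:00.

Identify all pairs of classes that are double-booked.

EV1 & EV2, EV1 & EV4, EV1 & EV5, EV2 & EV4, EV3 & EV4, EV3 & EV5, EV4 & EV5

Two intervals overlap when each starts before the other ends.
Sorted by start: EV1, EV2, EV4, EV5, EV3.
EV2 starts before EV1 ends → EV1 and EV2 overlap.
EV4 starts before EV1 ends → EV1 and EV4 overlap.
EV5 starts before EV1 ends → EV1 and EV5 overlap.
EV3 starts exactly when EV1 ends (back-to-back, no overlap).
EV4 starts before EV2 ends → EV2 and EV4 overlap.
EV5 starts exactly when EV2 ends (back-to-back, no overlap), so nothing later overlaps EV2 either.
EV5 starts before EV4 ends → EV4 and EV5 overlap.
EV3 starts before EV4 ends → EV4 and EV3 overlap.
EV3 starts before EV5 ends → EV5 and EV3 overlap.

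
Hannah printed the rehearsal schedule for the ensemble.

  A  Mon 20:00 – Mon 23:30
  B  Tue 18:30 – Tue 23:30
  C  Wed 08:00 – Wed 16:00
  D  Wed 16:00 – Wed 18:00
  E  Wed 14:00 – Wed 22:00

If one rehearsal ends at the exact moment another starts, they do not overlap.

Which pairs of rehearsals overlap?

Check each pair: they overlap iff neither finishes before the other starts.
Sorted by start: A, B, C, E, D.
B starts after A ends, so A has no further overlaps.
C starts after B ends, so B has no further overlaps.
E starts before C ends → C and E overlap.
D starts exactly when C ends (back-to-back, no overlap).
D starts before E ends → E and D overlap.

C & E, D & E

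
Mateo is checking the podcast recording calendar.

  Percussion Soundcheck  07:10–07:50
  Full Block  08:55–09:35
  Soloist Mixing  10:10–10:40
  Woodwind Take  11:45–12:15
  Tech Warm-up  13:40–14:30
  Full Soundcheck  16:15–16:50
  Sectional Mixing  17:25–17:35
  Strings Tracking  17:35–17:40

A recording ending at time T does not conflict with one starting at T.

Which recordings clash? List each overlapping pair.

none

Sorted by start: Percussion Soundcheck, Full Block, Soloist Mixing, Woodwind Take, Tech Warm-up, Full Soundcheck, Sectional Mixing, Strings Tracking.
Full Block starts after Percussion Soundcheck ends, so nothing later overlaps Percussion Soundcheck either.
Soloist Mixing starts after Full Block ends, so nothing later overlaps Full Block either.
Woodwind Take starts after Soloist Mixing ends, so nothing later overlaps Soloist Mixing either.
Tech Warm-up starts after Woodwind Take ends, so nothing later overlaps Woodwind Take either.
Full Soundcheck starts after Tech Warm-up ends, so nothing later overlaps Tech Warm-up either.
Sectional Mixing starts after Full Soundcheck ends, so nothing later overlaps Full Soundcheck either.
Strings Tracking starts exactly when Sectional Mixing ends (back-to-back, no overlap).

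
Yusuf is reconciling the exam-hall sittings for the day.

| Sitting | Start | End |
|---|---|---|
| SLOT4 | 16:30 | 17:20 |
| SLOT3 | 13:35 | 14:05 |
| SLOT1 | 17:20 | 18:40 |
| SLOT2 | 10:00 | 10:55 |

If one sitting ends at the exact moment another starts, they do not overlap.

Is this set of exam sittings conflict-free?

Sorted by start: SLOT2, SLOT3, SLOT4, SLOT1.
SLOT3 starts after SLOT2 ends — done with SLOT2.
SLOT4 starts after SLOT3 ends — done with SLOT3.
SLOT1 starts exactly when SLOT4 ends (back-to-back, no overlap).
Every pair is clear; the schedule has no overlaps.

Yes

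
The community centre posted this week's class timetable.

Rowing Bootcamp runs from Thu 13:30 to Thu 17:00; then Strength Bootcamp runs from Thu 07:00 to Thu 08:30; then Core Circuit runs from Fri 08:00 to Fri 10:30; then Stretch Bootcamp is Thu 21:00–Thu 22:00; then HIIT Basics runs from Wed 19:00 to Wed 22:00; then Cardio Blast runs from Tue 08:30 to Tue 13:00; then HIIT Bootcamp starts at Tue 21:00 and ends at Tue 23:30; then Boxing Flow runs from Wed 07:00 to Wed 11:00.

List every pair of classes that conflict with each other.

none

Sorted by start: Cardio Blast, HIIT Bootcamp, Boxing Flow, HIIT Basics, Strength Bootcamp, Rowing Bootcamp, Stretch Bootcamp, Core Circuit.
HIIT Bootcamp starts after Cardio Blast ends, so Cardio Blast has no further overlaps.
Boxing Flow starts after HIIT Bootcamp ends, so HIIT Bootcamp has no further overlaps.
HIIT Basics starts after Boxing Flow ends, so Boxing Flow has no further overlaps.
Strength Bootcamp starts after HIIT Basics ends, so HIIT Basics has no further overlaps.
Rowing Bootcamp starts after Strength Bootcamp ends, so Strength Bootcamp has no further overlaps.
Stretch Bootcamp starts after Rowing Bootcamp ends, so Rowing Bootcamp has no further overlaps.
Core Circuit starts after Stretch Bootcamp ends.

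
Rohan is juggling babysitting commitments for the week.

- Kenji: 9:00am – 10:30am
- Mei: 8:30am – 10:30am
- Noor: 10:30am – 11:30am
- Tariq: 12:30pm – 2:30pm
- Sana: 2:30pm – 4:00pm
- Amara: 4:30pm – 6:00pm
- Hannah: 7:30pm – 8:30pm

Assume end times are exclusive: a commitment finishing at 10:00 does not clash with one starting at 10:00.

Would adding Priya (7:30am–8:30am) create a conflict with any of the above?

No — it doesn't clash with anything

Mei: starts 8:30am at or after Priya ends 8:30am → clear.
Kenji: starts 9:00am at or after Priya ends 8:30am → clear.
Noor: starts 10:30am at or after Priya ends 8:30am → clear.
Tariq: starts 12:30pm at or after Priya ends 8:30am → clear.
Sana: starts 2:30pm at or after Priya ends 8:30am → clear.
Amara: starts 4:30pm at or after Priya ends 8:30am → clear.
Hannah: starts 7:30pm at or after Priya ends 8:30am → clear.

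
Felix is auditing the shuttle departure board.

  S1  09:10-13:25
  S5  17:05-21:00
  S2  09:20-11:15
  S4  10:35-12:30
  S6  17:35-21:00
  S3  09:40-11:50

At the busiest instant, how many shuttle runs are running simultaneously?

4

Sweep the timeline, counting +1 at each start and −1 at each end (ends before starts at a tie):
09:10 start S1 → 1
09:20 start S2 → 2
09:40 start S3 → 3
10:35 start S4 → 4
11:15 end S2 → 3
11:50 end S3 → 2
12:30 end S4 → 1
13:25 end S1 → 0
17:05 start S5 → 1
17:35 start S6 → 2
21:00 end S5 → 1
21:00 end S6 → 0
Peak is 4, at 10:35 (S1, S2, S3, S4).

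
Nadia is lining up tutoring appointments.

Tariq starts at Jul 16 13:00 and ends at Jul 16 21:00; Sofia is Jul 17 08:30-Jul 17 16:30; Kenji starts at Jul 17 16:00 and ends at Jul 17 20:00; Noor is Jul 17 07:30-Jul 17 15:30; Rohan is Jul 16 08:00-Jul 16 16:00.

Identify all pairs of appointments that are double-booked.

Kenji & Sofia, Noor & Sofia, Rohan & Tariq

Sorted by start: Rohan, Tariq, Noor, Sofia, Kenji.
Tariq starts before Rohan ends → Rohan and Tariq overlap.
Noor starts after Rohan ends, so Rohan has no further overlaps.
Noor starts after Tariq ends, so Tariq has no further overlaps.
Sofia starts before Noor ends → Noor and Sofia overlap.
Kenji starts after Noor ends.
Kenji starts before Sofia ends → Sofia and Kenji overlap.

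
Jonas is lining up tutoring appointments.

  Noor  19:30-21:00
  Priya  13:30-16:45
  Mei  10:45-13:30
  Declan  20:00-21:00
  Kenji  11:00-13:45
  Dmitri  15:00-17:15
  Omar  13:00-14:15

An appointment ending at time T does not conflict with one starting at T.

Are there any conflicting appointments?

Check each pair: they overlap iff neither finishes before the other starts.
Sorted by start: Mei, Kenji, Omar, Priya, Dmitri, Noor, Declan.
Kenji starts before Mei ends → Mei and Kenji overlap.
That's a conflict, so the schedule is not conflict-free.

Yes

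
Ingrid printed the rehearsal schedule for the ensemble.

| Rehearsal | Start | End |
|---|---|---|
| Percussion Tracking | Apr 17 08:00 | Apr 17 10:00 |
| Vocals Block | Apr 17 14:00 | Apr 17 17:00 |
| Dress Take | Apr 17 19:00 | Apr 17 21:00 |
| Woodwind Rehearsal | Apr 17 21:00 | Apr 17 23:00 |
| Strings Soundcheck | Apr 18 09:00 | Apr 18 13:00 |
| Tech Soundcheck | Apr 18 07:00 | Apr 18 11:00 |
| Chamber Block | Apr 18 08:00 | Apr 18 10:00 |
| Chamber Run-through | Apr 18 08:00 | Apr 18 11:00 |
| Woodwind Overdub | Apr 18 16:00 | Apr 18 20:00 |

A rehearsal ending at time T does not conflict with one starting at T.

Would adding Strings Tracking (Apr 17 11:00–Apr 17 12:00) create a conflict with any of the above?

No — it doesn't clash with anything

Percussion Tracking: ends Apr 17 10:00 at or before Strings Tracking starts Apr 17 11:00 → clear.
Vocals Block: starts Apr 17 14:00 at or after Strings Tracking ends Apr 17 12:00 → clear.
Dress Take: starts Apr 17 19:00 at or after Strings Tracking ends Apr 17 12:00 → clear.
Woodwind Rehearsal: starts Apr 17 21:00 at or after Strings Tracking ends Apr 17 12:00 → clear.
Tech Soundcheck: starts Apr 18 07:00 at or after Strings Tracking ends Apr 17 12:00 → clear.
Chamber Block: starts Apr 18 08:00 at or after Strings Tracking ends Apr 17 12:00 → clear.
Chamber Run-through: starts Apr 18 08:00 at or after Strings Tracking ends Apr 17 12:00 → clear.
Strings Soundcheck: starts Apr 18 09:00 at or after Strings Tracking ends Apr 17 12:00 → clear.
Woodwind Overdub: starts Apr 18 16:00 at or after Strings Tracking ends Apr 17 12:00 → clear.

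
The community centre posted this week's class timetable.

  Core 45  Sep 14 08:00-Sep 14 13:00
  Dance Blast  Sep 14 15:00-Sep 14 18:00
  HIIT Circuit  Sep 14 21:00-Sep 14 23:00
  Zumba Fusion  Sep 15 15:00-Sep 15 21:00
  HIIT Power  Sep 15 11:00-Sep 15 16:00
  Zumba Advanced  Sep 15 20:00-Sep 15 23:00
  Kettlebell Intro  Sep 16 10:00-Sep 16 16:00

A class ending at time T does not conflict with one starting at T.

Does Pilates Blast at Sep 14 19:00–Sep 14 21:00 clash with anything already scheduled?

No — it doesn't clash with anything

Core 45: ends Sep 14 13:00 at or before Pilates Blast starts Sep 14 19:00 → clear.
Dance Blast: ends Sep 14 18:00 at or before Pilates Blast starts Sep 14 19:00 → clear.
HIIT Circuit: starts Sep 14 21:00 at or after Pilates Blast ends Sep 14 21:00 → clear.
HIIT Power: starts Sep 15 11:00 at or after Pilates Blast ends Sep 14 21:00 → clear.
Zumba Fusion: starts Sep 15 15:00 at or after Pilates Blast ends Sep 14 21:00 → clear.
Zumba Advanced: starts Sep 15 20:00 at or after Pilates Blast ends Sep 14 21:00 → clear.
Kettlebell Intro: starts Sep 16 10:00 at or after Pilates Blast ends Sep 14 21:00 → clear.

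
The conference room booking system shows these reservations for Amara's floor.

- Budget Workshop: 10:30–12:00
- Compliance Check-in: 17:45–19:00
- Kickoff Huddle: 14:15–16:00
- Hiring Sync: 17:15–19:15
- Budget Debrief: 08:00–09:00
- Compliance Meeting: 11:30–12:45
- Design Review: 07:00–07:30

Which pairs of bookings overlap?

Sorted by start: Design Review, Budget Debrief, Budget Workshop, Compliance Meeting, Kickoff Huddle, Hiring Sync, Compliance Check-in.
Budget Debrief starts after Design Review ends, so Design Review has no further overlaps.
Budget Workshop starts after Budget Debrief ends, so Budget Debrief has no further overlaps.
Compliance Meeting starts before Budget Workshop ends → Budget Workshop and Compliance Meeting overlap.
Kickoff Huddle starts after Budget Workshop ends, so Budget Workshop has no further overlaps.
Kickoff Huddle starts after Compliance Meeting ends, so Compliance Meeting has no further overlaps.
Hiring Sync starts after Kickoff Huddle ends, so Kickoff Huddle has no further overlaps.
Compliance Check-in starts before Hiring Sync ends → Hiring Sync and Compliance Check-in overlap.

Budget Workshop & Compliance Meeting, Compliance Check-in & Hiring Sync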